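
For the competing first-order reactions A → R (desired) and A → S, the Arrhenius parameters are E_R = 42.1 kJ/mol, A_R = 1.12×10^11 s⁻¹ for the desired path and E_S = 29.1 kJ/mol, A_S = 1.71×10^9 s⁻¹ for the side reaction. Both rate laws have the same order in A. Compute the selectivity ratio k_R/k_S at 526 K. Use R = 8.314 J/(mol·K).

Since both paths have the same order in A, the concentration cancels and S_{R/S} = k_R/k_S = (A_R/A_S)·exp[(E_S−E_R)/(RT)].
(E_S−E_R)/(RT) = (29.1−42.1)×10³/(8.314×526) = -13000/4373 = -2.973.
k_R/k_S = (1.12×10^11/1.71×10^9)·exp(-2.973) = 65.50 × 0.05117 = 3.35.

3.35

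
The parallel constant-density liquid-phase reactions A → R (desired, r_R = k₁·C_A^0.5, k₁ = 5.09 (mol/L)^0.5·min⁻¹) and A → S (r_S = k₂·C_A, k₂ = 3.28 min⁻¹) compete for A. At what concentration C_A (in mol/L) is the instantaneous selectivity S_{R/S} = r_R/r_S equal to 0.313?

S_{R/S} = (k₁/k₂)·C_A^-0.5 ⇒ C_A = (S·k₂/k₁)^(-2).
= (0.313×3.28/5.09)^(-2) = (0.2017)^(-2) = 24.6 mol/L.

24.6 mol/L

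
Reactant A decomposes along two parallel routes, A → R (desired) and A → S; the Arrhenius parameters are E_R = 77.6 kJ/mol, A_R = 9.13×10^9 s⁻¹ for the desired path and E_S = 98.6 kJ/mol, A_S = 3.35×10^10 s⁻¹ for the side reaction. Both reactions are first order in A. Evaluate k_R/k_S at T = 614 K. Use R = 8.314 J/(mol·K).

16.7

With equal orders, S_{R/S} = k_R/k_S = (A_R/A_S)·exp[(E_S−E_R)/(RT)].
(E_S−E_R)/(RT) = (98.6−77.6)×10³/(8.314×614) = 21000/5105 = 4.114.
k_R/k_S = (9.13×10^9/3.35×10^10)·exp(4.114) = 0.2725 × 61.18 = 16.7.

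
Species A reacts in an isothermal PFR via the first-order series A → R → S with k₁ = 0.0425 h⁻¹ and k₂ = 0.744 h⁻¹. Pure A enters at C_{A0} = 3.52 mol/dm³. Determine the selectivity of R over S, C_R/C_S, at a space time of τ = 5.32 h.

Solving the coupled first-order balances gives C_R(τ) = [k₁/(k₂−k₁)]·C_{A0}·(e^(−k₁τ) − e^(−k₂τ)).
e^(−k₁τ) = e^(−0.0425×5.32) = e^(−0.2261) = 0.7976; e^(−k₂τ) = e^(−3.958) = 0.01910.
C_R = 0.0425×3.52/(0.744−0.0425) × (0.7976−0.01910) = 0.2133×0.7785 = 0.1660 mol/dm³.
C_A = C_{A0}e^(−k₁τ) = 2.808 mol/dm³, so C_S = C_{A0}−C_A−C_R = 0.5463 mol/dm³; C_R/C_S = 0.304.

0.304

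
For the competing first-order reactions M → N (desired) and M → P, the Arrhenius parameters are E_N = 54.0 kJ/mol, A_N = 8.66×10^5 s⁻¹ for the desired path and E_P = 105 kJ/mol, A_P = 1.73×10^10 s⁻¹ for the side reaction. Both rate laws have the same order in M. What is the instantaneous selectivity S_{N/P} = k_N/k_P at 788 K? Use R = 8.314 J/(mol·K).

0.120

Since both paths have the same order in M, the concentration cancels and S_{N/P} = k_N/k_P = (A_N/A_P)·exp[(E_P−E_N)/(RT)].
(E_P−E_N)/(RT) = (105−54.0)×10³/(8.314×788) = 51000/6551 = 7.785.
k_N/k_P = (8.66×10^5/1.73×10^10)·exp(7.785) = 5.006×10^-5 × 2403 = 0.120.
Since E_N < E_P, lowering the temperature improves selectivity toward N.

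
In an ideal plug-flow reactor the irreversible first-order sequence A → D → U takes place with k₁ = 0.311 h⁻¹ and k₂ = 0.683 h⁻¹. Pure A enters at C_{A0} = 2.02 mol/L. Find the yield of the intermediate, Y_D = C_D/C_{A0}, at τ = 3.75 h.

0.196

For first-order series with pure A initially, C_D(τ) = k₁C_{A0}/(k₂−k₁)·(e^(−k₁τ) − e^(−k₂τ)).
e^(−k₁τ) = e^(−0.311×3.75) = e^(−1.166) = 0.3115; e^(−k₂τ) = e^(−2.561) = 0.07721.
C_D = 0.311×2.02/(0.683−0.311) × (0.3115−0.07721) = 1.689×0.2343 = 0.3957 mol/L.
Y_D = C_D/C_{A0} = 0.3957/2.02 = 0.196.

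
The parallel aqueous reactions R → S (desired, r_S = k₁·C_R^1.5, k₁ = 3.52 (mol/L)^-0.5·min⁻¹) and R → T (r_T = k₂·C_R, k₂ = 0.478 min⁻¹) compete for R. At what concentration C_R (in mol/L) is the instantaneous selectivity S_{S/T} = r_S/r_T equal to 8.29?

S_{S/T} = (k₁/k₂)·C_R^0.5 ⇒ C_R = (S·k₂/k₁)^(2).
= (8.29×0.478/3.52)^(2) = (1.126)^(2) = 1.27 mol/L.

1.27 mol/L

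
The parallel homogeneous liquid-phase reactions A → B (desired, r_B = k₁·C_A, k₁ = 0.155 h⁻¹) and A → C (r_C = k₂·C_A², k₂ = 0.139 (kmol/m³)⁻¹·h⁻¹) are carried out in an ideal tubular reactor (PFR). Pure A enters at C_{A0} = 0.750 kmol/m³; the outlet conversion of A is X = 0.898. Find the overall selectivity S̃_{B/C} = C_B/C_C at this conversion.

C_A = C_{A0}(1−X) = 0.07650 kmol/m³.
Along a PFR/batch, dC_B/dC_A = −r_B/(r_B+r_C) = −k₁/(k₁+k₂·C_A).
Integrating from C_{A0} to C_A: C_B = (0.155/0.139)·ln[(0.155+0.139·0.750)/(0.155+0.139·0.0765)] = 1.115·ln(0.2592/0.1656) = 0.4996 kmol/m³.
C_C = (C_{A0}−C_A)−C_B = 0.1739 kmol/m³; S̃_{B/C} = 0.4996/0.1739 = 2.87.

2.87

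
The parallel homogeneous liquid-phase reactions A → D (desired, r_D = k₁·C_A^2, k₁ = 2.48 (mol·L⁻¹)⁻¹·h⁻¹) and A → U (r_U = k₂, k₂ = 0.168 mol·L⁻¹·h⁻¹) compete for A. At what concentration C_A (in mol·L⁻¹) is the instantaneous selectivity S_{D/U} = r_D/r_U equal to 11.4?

S_{D/U} = (k₁/k₂)·C_A^2 ⇒ C_A = (S·k₂/k₁)^(0.5).
= (11.4×0.168/2.48)^(0.5) = (0.7723)^(0.5) = 0.879 mol·L⁻¹.

0.879 mol·L⁻¹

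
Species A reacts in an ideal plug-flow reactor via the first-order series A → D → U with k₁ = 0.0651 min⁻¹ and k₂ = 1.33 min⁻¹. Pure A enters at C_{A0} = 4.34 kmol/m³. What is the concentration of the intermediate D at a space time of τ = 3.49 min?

0.176 kmol/m³

For first-order series with pure A initially, C_D(τ) = k₁C_{A0}/(k₂−k₁)·(e^(−k₁τ) − e^(−k₂τ)).
e^(−k₁τ) = e^(−0.0651×3.49) = e^(−0.2272) = 0.7968; e^(−k₂τ) = e^(−4.642) = 0.009641.
C_D = 0.0651×4.34/(1.33−0.0651) × (0.7968−0.009641) = 0.2234×0.7871 = 0.1758 kmol/m³.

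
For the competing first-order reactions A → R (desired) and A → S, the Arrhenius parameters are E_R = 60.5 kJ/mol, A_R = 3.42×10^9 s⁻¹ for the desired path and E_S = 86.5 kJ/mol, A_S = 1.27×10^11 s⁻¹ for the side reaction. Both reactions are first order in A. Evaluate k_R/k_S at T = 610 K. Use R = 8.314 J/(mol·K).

4.54

k_R/k_S = (A_R/A_S)·exp[−(E_R−E_S)/(RT)] = (A_R/A_S)·exp[(E_S−E_R)/(RT)].
(E_S−E_R)/(RT) = (86.5−60.5)×10³/(8.314×610) = 26000/5072 = 5.127.
k_R/k_S = (3.42×10^9/1.27×10^11)·exp(5.127) = 0.02693 × 168.5 = 4.54.
Since E_R < E_S, lowering the temperature improves selectivity toward R.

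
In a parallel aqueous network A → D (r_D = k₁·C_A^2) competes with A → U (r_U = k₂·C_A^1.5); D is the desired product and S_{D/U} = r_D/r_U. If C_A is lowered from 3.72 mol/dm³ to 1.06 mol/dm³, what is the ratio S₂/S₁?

0.534

S_{D/U} = (k₁/k₂)·C_A^0.5, so S₂/S₁ = (C_{A,2}/C_{A,1})^0.5.
= (1.06/3.72)^0.5 = (0.2849)^0.5 = 0.534.
Selectivity toward D falls as C_A falls — high-concentration operation is favoured.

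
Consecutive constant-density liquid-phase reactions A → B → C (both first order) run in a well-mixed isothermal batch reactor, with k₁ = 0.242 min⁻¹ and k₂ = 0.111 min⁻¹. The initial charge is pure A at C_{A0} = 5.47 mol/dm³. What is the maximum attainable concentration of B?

Evaluating C_B at t_opt = ln(k₂/k₁)/(k₂−k₁) gives C_{B,max}/C_{A0} = (k₁/k₂)^[k₂/(k₂−k₁)].
= (0.242/0.111)^(0.111/(0.111−0.242)) = (2.180)^(-0.8473) = 0.5166.
C_{B,max} = 0.5166×5.47 = 2.83 mol/dm³.

2.83 mol/dm³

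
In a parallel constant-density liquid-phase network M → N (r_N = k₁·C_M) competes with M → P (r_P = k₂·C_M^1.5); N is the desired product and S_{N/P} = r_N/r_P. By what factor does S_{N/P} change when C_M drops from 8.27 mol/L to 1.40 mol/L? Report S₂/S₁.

S_{N/P} = (k₁/k₂)·C_M^-0.5, so S₂/S₁ = (C_{M,2}/C_{M,1})^-0.5.
= (1.40/8.27)^(-0.5) = (0.1693)^(-0.5) = 2.43.

2.43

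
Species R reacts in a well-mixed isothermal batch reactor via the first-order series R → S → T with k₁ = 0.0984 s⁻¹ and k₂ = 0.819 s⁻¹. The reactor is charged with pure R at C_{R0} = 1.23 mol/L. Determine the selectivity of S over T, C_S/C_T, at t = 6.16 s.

0.193

The intermediate concentration in a first-order A→B→C sequence is C_S = k₁C_{R0}(e^(−k₁t) − e^(−k₂t))/(k₂−k₁).
e^(−k₁t) = e^(−0.0984×6.16) = e^(−0.6061) = 0.5455; e^(−k₂t) = e^(−5.045) = 0.006441.
C_S = 0.0984×1.23/(0.819−0.0984) × (0.5455−0.006441) = 0.1680×0.5390 = 0.09053 mol/L.
C_R = C_{R0}e^(−k₁t) = 0.6709 mol/L, so C_T = C_{R0}−C_R−C_S = 0.4686 mol/L; C_S/C_T = 0.193.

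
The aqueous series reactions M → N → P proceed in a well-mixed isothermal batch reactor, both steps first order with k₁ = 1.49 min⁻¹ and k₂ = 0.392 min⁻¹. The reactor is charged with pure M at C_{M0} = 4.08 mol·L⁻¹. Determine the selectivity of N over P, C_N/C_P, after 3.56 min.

0.495

For first-order series with pure M initially, C_N(t) = k₁C_{M0}/(k₂−k₁)·(e^(−k₁t) − e^(−k₂t)).
e^(−k₁t) = e^(−1.49×3.56) = e^(−5.304) = 0.004970; e^(−k₂t) = e^(−1.396) = 0.2477.
C_N = 1.49×4.08/(0.392−1.49) × (0.004970−0.2477) = (-5.537)×(-0.2427) = 1.344 mol·L⁻¹.
C_M = C_{M0}e^(−k₁t) = 0.02028 mol·L⁻¹, so C_P = C_{M0}−C_M−C_N = 2.716 mol·L⁻¹; C_N/C_P = 0.495.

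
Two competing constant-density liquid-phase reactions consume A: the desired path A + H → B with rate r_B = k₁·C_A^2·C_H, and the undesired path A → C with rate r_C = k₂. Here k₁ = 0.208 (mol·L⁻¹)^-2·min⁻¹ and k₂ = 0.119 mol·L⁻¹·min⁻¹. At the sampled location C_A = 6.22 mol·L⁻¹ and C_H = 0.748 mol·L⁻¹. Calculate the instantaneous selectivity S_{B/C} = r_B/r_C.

50.6

S_{B/C} = r_B/r_C = (k₁·C_A^2·C_H)/(k₂) = (k₁/k₂)·C_A^2·C_H.
= (0.208×6.220^2×0.7480) / (0.119) = 6.019/0.1190 = 50.6.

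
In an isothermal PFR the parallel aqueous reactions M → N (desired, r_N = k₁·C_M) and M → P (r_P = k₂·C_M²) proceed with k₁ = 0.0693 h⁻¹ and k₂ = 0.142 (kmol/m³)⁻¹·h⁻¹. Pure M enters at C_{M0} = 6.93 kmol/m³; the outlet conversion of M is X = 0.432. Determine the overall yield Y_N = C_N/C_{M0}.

C_M = C_{M0}(1−X) = 3.936 kmol/m³.
Along a PFR/batch, dC_N/dC_M = −r_N/(r_N+r_P) = −k₁/(k₁+k₂·C_M).
Integrating from C_{M0} to C_M: C_N = (0.0693/0.142)·ln[(0.0693+0.142·6.93)/(0.0693+0.142·3.94)] = 0.4880·ln(1.053/0.6282) = 0.2522 kmol/m³.
Y_N = C_N/C_{M0} = 0.2522/6.93 = 0.0364.

0.0364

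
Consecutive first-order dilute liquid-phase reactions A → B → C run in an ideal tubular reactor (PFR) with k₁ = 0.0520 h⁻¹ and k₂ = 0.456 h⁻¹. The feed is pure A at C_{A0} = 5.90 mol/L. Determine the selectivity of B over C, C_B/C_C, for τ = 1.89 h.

1.99

The intermediate concentration in a first-order A→B→C sequence is C_B = k₁C_{A0}(e^(−k₁τ) − e^(−k₂τ))/(k₂−k₁).
e^(−k₁τ) = e^(−0.0520×1.89) = e^(−0.09828) = 0.9064; e^(−k₂τ) = e^(−0.8618) = 0.4224.
C_B = 0.0520×5.90/(0.456−0.0520) × (0.9064−0.4224) = 0.7594×0.4840 = 0.3676 mol/L.
C_A = C_{A0}e^(−k₁τ) = 5.348 mol/L, so C_C = C_{A0}−C_A−C_B = 0.1847 mol/L; C_B/C_C = 1.99.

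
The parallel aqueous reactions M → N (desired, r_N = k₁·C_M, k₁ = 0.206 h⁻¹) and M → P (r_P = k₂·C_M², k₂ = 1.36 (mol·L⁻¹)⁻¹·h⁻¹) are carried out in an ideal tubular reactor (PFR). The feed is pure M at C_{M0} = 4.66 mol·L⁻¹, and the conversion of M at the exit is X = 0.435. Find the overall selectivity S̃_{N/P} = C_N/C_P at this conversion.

C_M = C_{M0}(1−X) = 2.633 mol·L⁻¹.
Along a PFR/batch, dC_N/dC_M = −r_N/(r_N+r_P) = −k₁/(k₁+k₂·C_M).
Integrating from C_{M0} to C_M: C_N = (0.206/1.36)·ln[(0.206+1.36·4.66)/(0.206+1.36·2.63)] = 0.1515·ln(6.544/3.787) = 0.08285 mol·L⁻¹.
C_P = (C_{M0}−C_M)−C_N = 1.944 mol·L⁻¹; S̃_{N/P} = 0.08285/1.944 = 0.0426.

0.0426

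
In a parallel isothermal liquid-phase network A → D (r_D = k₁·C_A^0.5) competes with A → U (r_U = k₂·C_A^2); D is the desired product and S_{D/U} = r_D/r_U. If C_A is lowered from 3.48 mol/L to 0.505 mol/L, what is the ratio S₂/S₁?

18.1

S_{D/U} = (k₁/k₂)·C_A^-1.5, so S₂/S₁ = (C_{A,2}/C_{A,1})^-1.5.
= (0.505/3.48)^(-1.5) = (0.1451)^(-1.5) = 18.1.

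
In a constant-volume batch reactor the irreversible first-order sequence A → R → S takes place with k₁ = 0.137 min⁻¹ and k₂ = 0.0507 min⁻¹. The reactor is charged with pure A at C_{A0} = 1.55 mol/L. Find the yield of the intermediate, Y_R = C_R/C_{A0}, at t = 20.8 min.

For first-order series with pure A initially, C_R(t) = k₁C_{A0}/(k₂−k₁)·(e^(−k₁t) − e^(−k₂t)).
e^(−k₁t) = e^(−0.137×20.8) = e^(−2.850) = 0.05787; e^(−k₂t) = e^(−1.055) = 0.3483.
C_R = 0.137×1.55/(0.0507−0.137) × (0.05787−0.3483) = (-2.461)×(-0.2905) = 0.7148 mol/L.
Y_R = C_R/C_{A0} = 0.7148/1.55 = 0.461.

0.461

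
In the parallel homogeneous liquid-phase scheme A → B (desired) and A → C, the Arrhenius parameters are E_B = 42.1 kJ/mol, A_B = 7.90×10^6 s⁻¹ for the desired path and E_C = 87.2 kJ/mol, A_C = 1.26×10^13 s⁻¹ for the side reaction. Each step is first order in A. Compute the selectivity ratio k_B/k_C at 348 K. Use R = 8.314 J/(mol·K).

Since both paths have the same order in A, the concentration cancels and S_{B/C} = k_B/k_C = (A_B/A_C)·exp[(E_C−E_B)/(RT)].
(E_C−E_B)/(RT) = (87.2−42.1)×10³/(8.314×348) = 45100/2893 = 15.59.
k_B/k_C = (7.90×10^6/1.26×10^13)·exp(15.59) = 6.270×10^-7 × 5.885×10^6 = 3.69.

3.69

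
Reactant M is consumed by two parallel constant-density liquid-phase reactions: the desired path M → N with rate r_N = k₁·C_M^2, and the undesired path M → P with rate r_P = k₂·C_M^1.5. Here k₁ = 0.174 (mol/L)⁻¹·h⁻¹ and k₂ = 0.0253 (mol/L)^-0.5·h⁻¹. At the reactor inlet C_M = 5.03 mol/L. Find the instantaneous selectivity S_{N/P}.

15.4

S_{N/P} = r_N/r_P = (k₁·C_M^2)/(k₂·C_M^1.5) = (k₁/k₂)·C_M^0.5.
= (0.174×5.030^2) / (0.0253×5.030^1.5) = 4.402/0.2854 = 15.4.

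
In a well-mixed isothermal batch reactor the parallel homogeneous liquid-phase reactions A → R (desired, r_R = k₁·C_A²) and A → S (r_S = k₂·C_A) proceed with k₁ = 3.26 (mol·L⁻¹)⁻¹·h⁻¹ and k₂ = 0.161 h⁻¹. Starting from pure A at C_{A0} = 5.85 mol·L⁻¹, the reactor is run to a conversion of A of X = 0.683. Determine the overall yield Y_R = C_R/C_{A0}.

0.673

C_A = C_{A0}(1−X) = 1.854 mol·L⁻¹.
Along a PFR/batch, dC_S/dC_A = −r_S/(r_R+r_S) = −k₂/(k₂+k₁·C_A).
Integrating from C_{A0} to C_A: C_S = (0.161/3.26)·ln[(0.161+3.26·5.85)/(0.161+3.26·1.85)] = 0.04939·ln(19.23/6.207) = 0.05586 mol·L⁻¹.
Then C_R = (C_{A0}−C_A) − C_S = 3.996 − 0.05586 = 3.940 mol·L⁻¹.
Y_R = C_R/C_{A0} = 3.940/5.85 = 0.673.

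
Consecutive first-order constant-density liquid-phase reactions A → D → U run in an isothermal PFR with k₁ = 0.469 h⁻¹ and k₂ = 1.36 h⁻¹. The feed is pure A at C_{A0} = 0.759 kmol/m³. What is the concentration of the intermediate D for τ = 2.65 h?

0.104 kmol/m³

The intermediate concentration in a first-order A→B→C sequence is C_D = k₁C_{A0}(e^(−k₁τ) − e^(−k₂τ))/(k₂−k₁).
e^(−k₁τ) = e^(−0.469×2.65) = e^(−1.243) = 0.2886; e^(−k₂τ) = e^(−3.604) = 0.02721.
C_D = 0.469×0.759/(1.36−0.469) × (0.2886−0.02721) = 0.3995×0.2613 = 0.1044 kmol/m³.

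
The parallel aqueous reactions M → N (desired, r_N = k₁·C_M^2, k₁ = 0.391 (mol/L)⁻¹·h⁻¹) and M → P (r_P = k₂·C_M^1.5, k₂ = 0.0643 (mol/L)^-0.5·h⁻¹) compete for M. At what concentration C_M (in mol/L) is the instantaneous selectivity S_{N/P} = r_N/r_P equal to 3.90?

S_{N/P} = (k₁/k₂)·C_M^0.5 ⇒ C_M = (S·k₂/k₁)^(2).
= (3.90×0.0643/0.391)^(2) = (0.6414)^(2) = 0.411 mol/L.

0.411 mol/L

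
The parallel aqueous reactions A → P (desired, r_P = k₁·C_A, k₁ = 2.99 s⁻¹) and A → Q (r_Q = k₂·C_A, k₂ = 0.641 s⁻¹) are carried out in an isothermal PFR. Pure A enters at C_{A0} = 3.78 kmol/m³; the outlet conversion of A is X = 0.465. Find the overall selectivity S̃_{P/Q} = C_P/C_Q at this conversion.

C_A = C_{A0}(1−X) = 2.022 kmol/m³.
Both paths are first order in A, so the instantaneous fraction to P is constant: dC_P/d(−C_A) = k₁/(k₁+k₂) = 0.8235.
C_P = 0.8235·(C_{A0}−C_A) = 0.8235×1.758 = 1.45 kmol/m³.
C_Q = (C_{A0}−C_A)−C_P = 0.3103 kmol/m³; S̃_{P/Q} = 1.447/0.3103 = 4.66.

4.66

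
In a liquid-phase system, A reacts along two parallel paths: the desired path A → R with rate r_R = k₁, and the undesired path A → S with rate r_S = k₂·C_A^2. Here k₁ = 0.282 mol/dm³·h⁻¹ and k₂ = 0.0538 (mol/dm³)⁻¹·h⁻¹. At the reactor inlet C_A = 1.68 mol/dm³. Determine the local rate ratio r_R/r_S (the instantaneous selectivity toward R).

1.86

S_{R/S} = r_R/r_S = (k₁)/(k₂·C_A^2) = (k₁/k₂)·C_A^-2.
= (0.282) / (0.0538×1.680^2) = 0.2820/0.1518 = 1.86.
The undesired path is higher order in A, so low C_A (CSTR or dilute feed) favours R.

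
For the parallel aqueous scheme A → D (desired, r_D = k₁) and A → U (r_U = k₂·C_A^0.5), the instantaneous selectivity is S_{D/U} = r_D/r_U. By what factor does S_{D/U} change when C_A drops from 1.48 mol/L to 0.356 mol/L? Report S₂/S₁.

2.04

S_{D/U} = (k₁/k₂)·C_A^-0.5, so S₂/S₁ = (C_{A,2}/C_{A,1})^-0.5.
= (0.356/1.48)^(-0.5) = (0.2405)^(-0.5) = 2.04.
Selectivity toward D rises as C_A falls — low-concentration operation is favoured.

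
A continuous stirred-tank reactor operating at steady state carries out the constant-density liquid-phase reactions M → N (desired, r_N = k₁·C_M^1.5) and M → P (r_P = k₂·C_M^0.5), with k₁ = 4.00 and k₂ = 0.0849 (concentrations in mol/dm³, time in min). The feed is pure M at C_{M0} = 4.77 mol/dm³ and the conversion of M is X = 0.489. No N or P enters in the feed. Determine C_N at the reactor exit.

2.31 mol/dm³

Exit C_M = C_{M0}(1−X) = 4.77×0.511 = 2.437 mol/dm³.
A CSTR operates uniformly at the exit composition, giving r_N = 15.22 and r_P = 0.1325 (each k·C_M^n at C_M = 2.437).
Fraction of consumed M going to N: r_N/(r_N+r_P) = 0.9914.
C_N = 0.9914·C_{M0}·X = 0.9914×4.77×0.489 = 2.31 mol/dm³.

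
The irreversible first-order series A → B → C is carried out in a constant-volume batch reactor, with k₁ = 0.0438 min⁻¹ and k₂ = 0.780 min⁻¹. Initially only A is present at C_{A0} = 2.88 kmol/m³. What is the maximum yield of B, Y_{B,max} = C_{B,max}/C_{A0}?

At the optimum, C_{B,max}/C_{A0} = (k₁/k₂)^[k₂/(k₂−k₁)].
= (0.0438/0.780)^(0.780/(0.780−0.0438)) = (0.05615)^(1.059) = 0.04731.

0.0473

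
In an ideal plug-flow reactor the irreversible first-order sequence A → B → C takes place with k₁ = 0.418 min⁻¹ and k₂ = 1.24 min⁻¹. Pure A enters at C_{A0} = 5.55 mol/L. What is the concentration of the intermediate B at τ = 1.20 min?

1.07 mol/L

The intermediate concentration in a first-order A→B→C sequence is C_B = k₁C_{A0}(e^(−k₁τ) − e^(−k₂τ))/(k₂−k₁).
e^(−k₁τ) = e^(−0.418×1.20) = e^(−0.5016) = 0.6056; e^(−k₂τ) = e^(−1.488) = 0.2258.
C_B = 0.418×5.55/(1.24−0.418) × (0.6056−0.2258) = 2.822×0.3797 = 1.072 mol/L.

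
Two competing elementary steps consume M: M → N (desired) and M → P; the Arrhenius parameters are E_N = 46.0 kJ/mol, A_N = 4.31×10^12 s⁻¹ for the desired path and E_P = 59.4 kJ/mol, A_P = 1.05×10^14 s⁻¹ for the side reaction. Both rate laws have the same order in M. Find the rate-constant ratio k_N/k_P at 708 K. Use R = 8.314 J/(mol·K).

0.400

With equal orders, S_{N/P} = k_N/k_P = (A_N/A_P)·exp[(E_P−E_N)/(RT)].
(E_P−E_N)/(RT) = (59.4−46.0)×10³/(8.314×708) = 13400/5886 = 2.276.
k_N/k_P = (4.31×10^12/1.05×10^14)·exp(2.276) = 0.04105 × 9.742 = 0.400.
Since E_N < E_P, lowering the temperature improves selectivity toward N.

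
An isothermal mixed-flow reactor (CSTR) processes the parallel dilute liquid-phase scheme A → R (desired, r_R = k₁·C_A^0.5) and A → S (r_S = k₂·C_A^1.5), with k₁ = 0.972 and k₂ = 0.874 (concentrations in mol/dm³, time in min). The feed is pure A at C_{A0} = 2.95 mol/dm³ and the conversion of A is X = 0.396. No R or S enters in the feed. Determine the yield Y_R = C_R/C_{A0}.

Exit C_A = C_{A0}(1−X) = 2.95×0.604 = 1.782 mol/dm³.
A CSTR operates uniformly at the exit composition, giving r_R = 1.297 and r_S = 2.079 (each k·C_A^n at C_A = 1.782).
Fraction of consumed A going to R: r_R/(r_R+r_S) = 0.3843.
C_R = 0.3843·C_{A0}·X = 0.3843×2.95×0.396 = 0.449 mol/dm³; Y_R = C_R/C_{A0} = 0.152.

0.152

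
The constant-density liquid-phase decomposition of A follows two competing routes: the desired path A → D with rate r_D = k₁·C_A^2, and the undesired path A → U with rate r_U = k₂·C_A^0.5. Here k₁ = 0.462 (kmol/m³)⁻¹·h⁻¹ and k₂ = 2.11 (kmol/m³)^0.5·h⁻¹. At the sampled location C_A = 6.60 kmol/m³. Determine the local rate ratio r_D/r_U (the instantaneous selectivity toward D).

3.71

S_{D/U} = r_D/r_U = (k₁·C_A^2)/(k₂·C_A^0.5) = (k₁/k₂)·C_A^1.5.
= (0.462×6.600^2) / (2.11×6.600^0.5) = 20.12/5.421 = 3.71.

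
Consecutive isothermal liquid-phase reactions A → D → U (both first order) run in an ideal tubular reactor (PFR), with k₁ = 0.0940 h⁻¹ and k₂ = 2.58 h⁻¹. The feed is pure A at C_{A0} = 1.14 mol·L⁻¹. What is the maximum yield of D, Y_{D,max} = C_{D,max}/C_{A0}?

0.0321

For a first-order series the maximum intermediate yield is C_{D,max}/C_{A0} = (k₁/k₂)^[k₂/(k₂−k₁)].
= (0.0940/2.58)^(2.58/(2.58−0.0940)) = (0.03643)^(1.038) = 0.03215.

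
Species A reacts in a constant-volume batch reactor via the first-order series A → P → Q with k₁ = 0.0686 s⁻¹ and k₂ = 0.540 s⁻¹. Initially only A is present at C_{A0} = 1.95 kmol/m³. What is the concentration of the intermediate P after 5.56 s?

For first-order series with pure A initially, C_P(t) = k₁C_{A0}/(k₂−k₁)·(e^(−k₁t) − e^(−k₂t)).
e^(−k₁t) = e^(−0.0686×5.56) = e^(−0.3814) = 0.6829; e^(−k₂t) = e^(−3.002) = 0.04967.
C_P = 0.0686×1.95/(0.540−0.0686) × (0.6829−0.04967) = 0.2838×0.6332 = 0.1797 kmol/m³.

0.180 kmol/m³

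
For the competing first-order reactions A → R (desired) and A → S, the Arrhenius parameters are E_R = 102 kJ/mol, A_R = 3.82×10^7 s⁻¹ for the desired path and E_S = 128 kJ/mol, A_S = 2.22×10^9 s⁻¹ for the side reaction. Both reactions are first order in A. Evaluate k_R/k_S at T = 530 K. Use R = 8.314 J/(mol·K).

6.28

k_R/k_S = (A_R/A_S)·exp[−(E_R−E_S)/(RT)] = (A_R/A_S)·exp[(E_S−E_R)/(RT)].
(E_S−E_R)/(RT) = (128−102)×10³/(8.314×530) = 26000/4406 = 5.900.
k_R/k_S = (3.82×10^7/2.22×10^9)·exp(5.900) = 0.01721 × 365.2 = 6.28.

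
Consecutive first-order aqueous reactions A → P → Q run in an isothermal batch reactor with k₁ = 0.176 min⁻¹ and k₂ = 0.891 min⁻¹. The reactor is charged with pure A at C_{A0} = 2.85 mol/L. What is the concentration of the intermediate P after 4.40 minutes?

For first-order series with pure A initially, C_P(t) = k₁C_{A0}/(k₂−k₁)·(e^(−k₁t) − e^(−k₂t)).
e^(−k₁t) = e^(−0.176×4.40) = e^(−0.7744) = 0.4610; e^(−k₂t) = e^(−3.920) = 0.01983.
C_P = 0.176×2.85/(0.891−0.176) × (0.4610−0.01983) = 0.7015×0.4411 = 0.3095 mol/L.

0.309 mol/L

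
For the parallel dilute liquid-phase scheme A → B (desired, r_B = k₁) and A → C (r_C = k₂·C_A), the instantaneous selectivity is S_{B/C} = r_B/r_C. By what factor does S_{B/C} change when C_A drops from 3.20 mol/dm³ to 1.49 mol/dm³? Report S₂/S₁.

2.15

S_{B/C} = (k₁/k₂)·C_A⁻¹, so S₂/S₁ = (C_{A,2}/C_{A,1})⁻¹.
= 3.20/1.49 = 2.15.
Selectivity toward B rises as C_A falls — low-concentration operation is favoured.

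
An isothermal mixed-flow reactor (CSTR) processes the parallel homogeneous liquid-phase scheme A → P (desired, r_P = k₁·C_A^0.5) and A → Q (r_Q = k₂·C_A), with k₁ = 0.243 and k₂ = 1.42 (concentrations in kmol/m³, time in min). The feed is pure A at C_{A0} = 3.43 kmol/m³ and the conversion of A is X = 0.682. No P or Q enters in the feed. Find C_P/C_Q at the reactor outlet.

Exit C_A = C_{A0}(1−X) = 3.43×0.318 = 1.091 kmol/m³.
A CSTR operates uniformly at the exit composition, giving r_P = 0.2538 and r_Q = 1.549 (each k·C_A^n at C_A = 1.091).
Overall selectivity = C_P/C_Q = r_Pτ/(r_Qτ) = r_P/r_Q = 0.164.

0.164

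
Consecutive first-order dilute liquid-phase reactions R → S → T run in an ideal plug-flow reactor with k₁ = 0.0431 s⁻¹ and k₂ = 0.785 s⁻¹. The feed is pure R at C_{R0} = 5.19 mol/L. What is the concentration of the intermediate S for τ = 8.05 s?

The intermediate concentration in a first-order A→B→C sequence is C_S = k₁C_{R0}(e^(−k₁τ) − e^(−k₂τ))/(k₂−k₁).
e^(−k₁τ) = e^(−0.0431×8.05) = e^(−0.3470) = 0.7068; e^(−k₂τ) = e^(−6.319) = 0.001801.
C_S = 0.0431×5.19/(0.785−0.0431) × (0.7068−0.001801) = 0.3015×0.7050 = 0.2126 mol/L.

0.213 mol/L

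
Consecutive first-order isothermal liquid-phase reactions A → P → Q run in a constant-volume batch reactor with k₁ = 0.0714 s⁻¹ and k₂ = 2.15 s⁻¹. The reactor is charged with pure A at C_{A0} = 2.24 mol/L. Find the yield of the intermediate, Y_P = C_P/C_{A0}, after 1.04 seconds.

The intermediate concentration in a first-order A→B→C sequence is C_P = k₁C_{A0}(e^(−k₁t) − e^(−k₂t))/(k₂−k₁).
e^(−k₁t) = e^(−0.0714×1.04) = e^(−0.07426) = 0.9284; e^(−k₂t) = e^(−2.236) = 0.1069.
C_P = 0.0714×2.24/(2.15−0.0714) × (0.9284−0.1069) = 0.07694×0.8215 = 0.06321 mol/L.
Y_P = C_P/C_{A0} = 0.06321/2.24 = 0.0282.

0.0282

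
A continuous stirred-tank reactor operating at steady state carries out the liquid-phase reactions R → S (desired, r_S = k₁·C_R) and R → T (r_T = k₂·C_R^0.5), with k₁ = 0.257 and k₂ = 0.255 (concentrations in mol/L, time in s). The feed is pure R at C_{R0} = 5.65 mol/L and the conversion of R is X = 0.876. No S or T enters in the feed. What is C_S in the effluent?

2.26 mol/L

Exit C_R = C_{R0}(1−X) = 5.65×0.124 = 0.7006 mol/L.
A CSTR operates uniformly at the exit composition, giving r_S = 0.1801 and r_T = 0.2134 (each k·C_R^n at C_R = 0.7006).
Fraction of consumed R going to S: r_S/(r_S+r_T) = 0.4576.
C_S = 0.4576·C_{R0}·X = 0.4576×5.65×0.876 = 2.26 mol/L.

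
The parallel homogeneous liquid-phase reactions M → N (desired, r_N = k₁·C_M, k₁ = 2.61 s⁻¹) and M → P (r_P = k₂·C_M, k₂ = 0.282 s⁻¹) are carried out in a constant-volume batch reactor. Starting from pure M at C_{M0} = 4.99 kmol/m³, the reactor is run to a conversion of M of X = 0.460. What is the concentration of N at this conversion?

C_M = C_{M0}(1−X) = 2.695 kmol/m³.
Both paths are first order in M, so the instantaneous fraction to N is constant: dC_N/d(−C_M) = k₁/(k₁+k₂) = 0.9025.
C_N = 0.9025·(C_{M0}−C_M) = 0.9025×2.295 = 2.07 kmol/m³.

2.07 kmol/m³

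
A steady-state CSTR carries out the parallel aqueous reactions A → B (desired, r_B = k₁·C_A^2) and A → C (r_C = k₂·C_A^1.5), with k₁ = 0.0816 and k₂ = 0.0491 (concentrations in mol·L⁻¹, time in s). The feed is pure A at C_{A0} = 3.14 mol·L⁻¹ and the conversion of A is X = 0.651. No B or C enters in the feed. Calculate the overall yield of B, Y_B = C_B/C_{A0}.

0.413

Exit C_A = C_{A0}(1−X) = 3.14×0.349 = 1.096 mol·L⁻¹.
Rates in a CSTR are evaluated at the outlet concentration: r_B = 0.0816×1.096^2 = 0.09799, r_C = 0.0491×1.096^1.5 = 0.05633.
Fraction of consumed A going to B: r_B/(r_B+r_C) = 0.6350.
C_B = 0.6350·C_{A0}·X = 0.6350×3.14×0.651 = 1.30 mol·L⁻¹; Y_B = C_B/C_{A0} = 0.413.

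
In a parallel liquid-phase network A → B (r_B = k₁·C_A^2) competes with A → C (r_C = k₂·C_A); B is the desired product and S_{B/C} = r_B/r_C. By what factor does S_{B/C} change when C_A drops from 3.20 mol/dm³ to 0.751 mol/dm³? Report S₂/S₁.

0.235

S_{B/C} = (k₁/k₂)·C_A, so S₂/S₁ = (C_{A,2}/C_{A,1}).
= 0.751/3.20 = 0.235.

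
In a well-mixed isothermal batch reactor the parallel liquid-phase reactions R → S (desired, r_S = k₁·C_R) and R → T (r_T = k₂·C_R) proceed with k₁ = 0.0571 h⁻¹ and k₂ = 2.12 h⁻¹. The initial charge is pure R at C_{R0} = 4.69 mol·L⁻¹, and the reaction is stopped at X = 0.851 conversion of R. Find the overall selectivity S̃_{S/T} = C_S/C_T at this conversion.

C_R = C_{R0}(1−X) = 0.6988 mol·L⁻¹.
Both paths are first order in R, so the instantaneous fraction to S is constant: dC_S/d(−C_R) = k₁/(k₁+k₂) = 0.02623.
C_S = 0.02623·(C_{R0}−C_R) = 0.02623×3.991 = 0.105 mol·L⁻¹.
C_T = (C_{R0}−C_R)−C_S = 3.887 mol·L⁻¹; S̃_{S/T} = 0.1047/3.887 = 0.0269.

0.0269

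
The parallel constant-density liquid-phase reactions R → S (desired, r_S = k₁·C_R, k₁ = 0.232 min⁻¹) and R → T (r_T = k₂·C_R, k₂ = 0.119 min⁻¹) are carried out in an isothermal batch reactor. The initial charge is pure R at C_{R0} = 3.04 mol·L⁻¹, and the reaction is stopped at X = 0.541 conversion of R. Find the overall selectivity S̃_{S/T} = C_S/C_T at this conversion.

1.95

C_R = C_{R0}(1−X) = 1.395 mol·L⁻¹.
Both paths are first order in R, so the instantaneous fraction to S is constant: dC_S/d(−C_R) = k₁/(k₁+k₂) = 0.6610.
C_S = 0.6610·(C_{R0}−C_R) = 0.6610×1.645 = 1.09 mol·L⁻¹.
C_T = (C_{R0}−C_R)−C_S = 0.5576 mol·L⁻¹; S̃_{S/T} = 1.087/0.5576 = 1.95.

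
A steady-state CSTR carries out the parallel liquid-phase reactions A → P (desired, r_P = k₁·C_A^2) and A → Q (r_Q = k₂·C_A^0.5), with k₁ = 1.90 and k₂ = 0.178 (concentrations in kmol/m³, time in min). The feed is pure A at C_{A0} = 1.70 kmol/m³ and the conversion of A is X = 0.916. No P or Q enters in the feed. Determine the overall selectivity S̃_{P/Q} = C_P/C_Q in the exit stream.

0.576

Exit C_A = C_{A0}(1−X) = 1.70×0.0840 = 0.1428 kmol/m³.
A CSTR operates uniformly at the exit composition, giving r_P = 0.03874 and r_Q = 0.06726 (each k·C_A^n at C_A = 0.1428).
Overall selectivity = C_P/C_Q = r_Pτ/(r_Qτ) = r_P/r_Q = 0.576.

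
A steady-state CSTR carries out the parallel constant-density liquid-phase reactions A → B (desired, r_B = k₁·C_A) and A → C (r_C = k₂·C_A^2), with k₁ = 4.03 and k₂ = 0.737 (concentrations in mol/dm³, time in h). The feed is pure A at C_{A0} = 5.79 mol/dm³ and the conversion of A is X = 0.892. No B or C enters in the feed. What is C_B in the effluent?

4.63 mol/dm³

Exit C_A = C_{A0}(1−X) = 5.79×0.108 = 0.6253 mol/dm³.
In a CSTR the entire volume is at exit conditions, so r_B = 4.03×0.6253 = 2.520 and r_C = 0.737×0.6253^2 = 0.2882.
Fraction of consumed A going to B: r_B/(r_B+r_C) = 0.8974.
C_B = 0.8974·C_{A0}·X = 0.8974×5.79×0.892 = 4.63 mol/dm³.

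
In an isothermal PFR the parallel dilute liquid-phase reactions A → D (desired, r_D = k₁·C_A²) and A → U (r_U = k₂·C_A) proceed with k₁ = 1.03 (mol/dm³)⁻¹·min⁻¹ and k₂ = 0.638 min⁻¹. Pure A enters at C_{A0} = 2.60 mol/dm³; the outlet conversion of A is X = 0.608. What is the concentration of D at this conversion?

C_A = C_{A0}(1−X) = 1.019 mol/dm³.
Along a PFR/batch, dC_U/dC_A = −r_U/(r_D+r_U) = −k₂/(k₂+k₁·C_A).
Integrating from C_{A0} to C_A: C_U = (0.638/1.03)·ln[(0.638+1.03·2.60)/(0.638+1.03·1.02)] = 0.6194·ln(3.316/1.688) = 0.4183 mol/dm³.
Then C_D = (C_{A0}−C_A) − C_U = 1.581 − 0.4183 = 1.162 mol/dm³.

1.16 mol/dm³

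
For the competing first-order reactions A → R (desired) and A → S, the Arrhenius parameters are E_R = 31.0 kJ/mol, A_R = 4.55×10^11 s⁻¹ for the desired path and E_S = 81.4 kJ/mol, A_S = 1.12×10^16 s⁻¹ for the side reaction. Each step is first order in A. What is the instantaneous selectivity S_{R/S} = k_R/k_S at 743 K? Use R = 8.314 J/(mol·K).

With equal orders, S_{R/S} = k_R/k_S = (A_R/A_S)·exp[(E_S−E_R)/(RT)].
(E_S−E_R)/(RT) = (81.4−31.0)×10³/(8.314×743) = 50400/6177 = 8.159.
k_R/k_S = (4.55×10^11/1.12×10^16)·exp(8.159) = 4.062×10^-5 × 3494 = 0.142.

0.142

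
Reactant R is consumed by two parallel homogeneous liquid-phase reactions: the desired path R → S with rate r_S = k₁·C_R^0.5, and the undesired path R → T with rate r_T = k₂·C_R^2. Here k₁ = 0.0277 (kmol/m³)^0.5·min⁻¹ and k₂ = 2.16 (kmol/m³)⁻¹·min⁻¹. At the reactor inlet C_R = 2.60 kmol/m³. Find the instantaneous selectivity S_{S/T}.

0.00306

S_{S/T} = r_S/r_T = (k₁·C_R^0.5)/(k₂·C_R^2) = (k₁/k₂)·C_R^-1.5.
= (0.0277×2.600^0.5) / (2.16×2.600^2) = 0.04466/14.60 = 0.00306.
The undesired path is higher order in R, so low C_R (CSTR or dilute feed) favours S.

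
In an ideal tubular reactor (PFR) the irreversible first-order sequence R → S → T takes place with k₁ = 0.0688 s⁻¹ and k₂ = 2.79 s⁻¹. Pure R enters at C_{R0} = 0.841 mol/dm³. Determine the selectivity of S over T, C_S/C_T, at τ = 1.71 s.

0.251

Solving the coupled first-order balances gives C_S(τ) = [k₁/(k₂−k₁)]·C_{R0}·(e^(−k₁τ) − e^(−k₂τ)).
e^(−k₁τ) = e^(−0.0688×1.71) = e^(−0.1176) = 0.8890; e^(−k₂τ) = e^(−4.771) = 0.008473.
C_S = 0.0688×0.841/(2.79−0.0688) × (0.8890−0.008473) = 0.02126×0.8805 = 0.01872 mol/dm³.
C_R = C_{R0}e^(−k₁τ) = 0.7477 mol/dm³, so C_T = C_{R0}−C_R−C_S = 0.07462 mol/dm³; C_S/C_T = 0.251.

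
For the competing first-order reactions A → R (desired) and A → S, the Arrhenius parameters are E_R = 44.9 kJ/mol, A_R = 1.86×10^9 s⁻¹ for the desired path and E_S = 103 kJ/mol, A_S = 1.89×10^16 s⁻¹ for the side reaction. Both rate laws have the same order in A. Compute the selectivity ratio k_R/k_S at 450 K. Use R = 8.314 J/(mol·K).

0.546

Since both paths have the same order in A, the concentration cancels and S_{R/S} = k_R/k_S = (A_R/A_S)·exp[(E_S−E_R)/(RT)].
(E_S−E_R)/(RT) = (103−44.9)×10³/(8.314×450) = 58100/3741 = 15.53.
k_R/k_S = (1.86×10^9/1.89×10^16)·exp(15.53) = 9.841×10^-8 × 5.550×10^6 = 0.546.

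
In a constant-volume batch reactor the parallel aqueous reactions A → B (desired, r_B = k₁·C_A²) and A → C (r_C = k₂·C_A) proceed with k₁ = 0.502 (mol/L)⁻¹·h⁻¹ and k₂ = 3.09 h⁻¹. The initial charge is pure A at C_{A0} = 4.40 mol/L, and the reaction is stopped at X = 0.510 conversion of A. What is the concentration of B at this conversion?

C_A = C_{A0}(1−X) = 2.156 mol/L.
Along a PFR/batch, dC_C/dC_A = −r_C/(r_B+r_C) = −k₂/(k₂+k₁·C_A).
Integrating from C_{A0} to C_A: C_C = (3.09/0.502)·ln[(3.09+0.502·4.40)/(3.09+0.502·2.16)] = 6.155·ln(5.299/4.172) = 1.471 mol/L.
Then C_B = (C_{A0}−C_A) − C_C = 2.244 − 1.471 = 0.7728 mol/L.

0.773 mol/L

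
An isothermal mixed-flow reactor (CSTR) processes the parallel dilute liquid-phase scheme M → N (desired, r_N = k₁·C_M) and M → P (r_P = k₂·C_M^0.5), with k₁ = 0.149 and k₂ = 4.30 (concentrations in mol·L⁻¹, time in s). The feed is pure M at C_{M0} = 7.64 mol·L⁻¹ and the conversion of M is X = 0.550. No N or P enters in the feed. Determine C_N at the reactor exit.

0.254 mol·L⁻¹

Exit C_M = C_{M0}(1−X) = 7.64×0.450 = 3.438 mol·L⁻¹.
Rates in a CSTR are evaluated at the outlet concentration: r_N = 0.149×3.438 = 0.5123, r_P = 4.30×3.438^0.5 = 7.973.
Fraction of consumed M going to N: r_N/(r_N+r_P) = 0.06037.
C_N = 0.06037·C_{M0}·X = 0.06037×7.64×0.550 = 0.254 mol·L⁻¹.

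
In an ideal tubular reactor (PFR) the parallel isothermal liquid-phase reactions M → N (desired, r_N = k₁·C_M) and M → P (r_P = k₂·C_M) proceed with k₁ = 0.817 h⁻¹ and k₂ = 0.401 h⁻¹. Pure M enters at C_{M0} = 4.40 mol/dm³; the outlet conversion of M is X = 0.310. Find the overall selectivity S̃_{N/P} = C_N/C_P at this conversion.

C_M = C_{M0}(1−X) = 3.036 mol/dm³.
Both paths are first order in M, so the instantaneous fraction to N is constant: dC_N/d(−C_M) = k₁/(k₁+k₂) = 0.6708.
C_N = 0.6708·(C_{M0}−C_M) = 0.6708×1.364 = 0.915 mol/dm³.
C_P = (C_{M0}−C_M)−C_N = 0.4491 mol/dm³; S̃_{N/P} = 0.9149/0.4491 = 2.04.

2.04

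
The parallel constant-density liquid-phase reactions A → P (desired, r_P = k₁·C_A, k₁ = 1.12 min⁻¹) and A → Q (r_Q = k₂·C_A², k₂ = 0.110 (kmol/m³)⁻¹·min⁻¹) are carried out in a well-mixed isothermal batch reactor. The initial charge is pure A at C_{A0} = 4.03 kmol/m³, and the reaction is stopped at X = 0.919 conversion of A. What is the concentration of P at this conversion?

3.07 kmol/m³

C_A = C_{A0}(1−X) = 0.3264 kmol/m³.
Along a PFR/batch, dC_P/dC_A = −r_P/(r_P+r_Q) = −k₁/(k₁+k₂·C_A).
Integrating from C_{A0} to C_A: C_P = (1.12/0.110)·ln[(1.12+0.110·4.03)/(1.12+0.110·0.326)] = 10.18·ln(1.563/1.156) = 3.074 kmol/m³.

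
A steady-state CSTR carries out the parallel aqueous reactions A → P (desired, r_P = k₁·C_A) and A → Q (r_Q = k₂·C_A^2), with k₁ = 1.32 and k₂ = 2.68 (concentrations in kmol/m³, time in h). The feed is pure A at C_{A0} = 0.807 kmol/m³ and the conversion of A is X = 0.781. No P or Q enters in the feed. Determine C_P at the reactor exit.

Exit C_A = C_{A0}(1−X) = 0.807×0.219 = 0.1767 kmol/m³.
Rates in a CSTR are evaluated at the outlet concentration: r_P = 1.32×0.1767 = 0.2333, r_Q = 2.68×0.1767^2 = 0.08371.
Fraction of consumed A going to P: r_P/(r_P+r_Q) = 0.7359.
C_P = 0.7359·C_{A0}·X = 0.7359×0.807×0.781 = 0.464 kmol/m³.

0.464 kmol/m³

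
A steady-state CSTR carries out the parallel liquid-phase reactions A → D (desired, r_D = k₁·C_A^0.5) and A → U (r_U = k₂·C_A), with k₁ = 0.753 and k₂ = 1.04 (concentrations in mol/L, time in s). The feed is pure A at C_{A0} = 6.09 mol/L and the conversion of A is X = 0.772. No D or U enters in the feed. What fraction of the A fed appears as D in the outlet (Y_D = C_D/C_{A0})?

Exit C_A = C_{A0}(1−X) = 6.09×0.228 = 1.389 mol/L.
A CSTR operates uniformly at the exit composition, giving r_D = 0.8873 and r_U = 1.444 (each k·C_A^n at C_A = 1.389).
Fraction of consumed A going to D: r_D/(r_D+r_U) = 0.3806.
C_D = 0.3806·C_{A0}·X = 0.3806×6.09×0.772 = 1.79 mol/L; Y_D = C_D/C_{A0} = 0.294.

0.294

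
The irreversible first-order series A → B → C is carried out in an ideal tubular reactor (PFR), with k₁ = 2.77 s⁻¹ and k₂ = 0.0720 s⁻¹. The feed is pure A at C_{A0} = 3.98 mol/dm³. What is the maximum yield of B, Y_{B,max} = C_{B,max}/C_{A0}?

0.907

Evaluating C_B at τ_opt = ln(k₂/k₁)/(k₂−k₁) gives C_{B,max}/C_{A0} = (k₁/k₂)^[k₂/(k₂−k₁)].
= (2.77/0.0720)^(0.0720/(0.0720−2.77)) = (38.47)^(-0.02669) = 0.9072.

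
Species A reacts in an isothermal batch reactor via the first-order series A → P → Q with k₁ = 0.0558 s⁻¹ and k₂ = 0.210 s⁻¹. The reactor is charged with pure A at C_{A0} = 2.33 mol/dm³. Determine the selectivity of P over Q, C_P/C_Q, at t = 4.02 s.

1.98

Solving the coupled first-order balances gives C_P(t) = [k₁/(k₂−k₁)]·C_{A0}·(e^(−k₁t) − e^(−k₂t)).
e^(−k₁t) = e^(−0.0558×4.02) = e^(−0.2243) = 0.7991; e^(−k₂t) = e^(−0.8442) = 0.4299.
C_P = 0.0558×2.33/(0.210−0.0558) × (0.7991−0.4299) = 0.8432×0.3692 = 0.3113 mol/dm³.
C_A = C_{A0}e^(−k₁t) = 1.862 mol/dm³, so C_Q = C_{A0}−C_A−C_P = 0.1569 mol/dm³; C_P/C_Q = 1.98.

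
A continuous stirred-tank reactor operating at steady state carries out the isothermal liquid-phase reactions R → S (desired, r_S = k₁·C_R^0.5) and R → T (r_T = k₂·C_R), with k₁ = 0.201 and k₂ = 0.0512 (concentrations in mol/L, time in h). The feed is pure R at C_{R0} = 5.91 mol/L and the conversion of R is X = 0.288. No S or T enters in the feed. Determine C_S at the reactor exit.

1.12 mol/L

Exit C_R = C_{R0}(1−X) = 5.91×0.712 = 4.208 mol/L.
Rates in a CSTR are evaluated at the outlet concentration: r_S = 0.201×4.208^0.5 = 0.4123, r_T = 0.0512×4.208 = 0.2154.
Fraction of consumed R going to S: r_S/(r_S+r_T) = 0.6568.
C_S = 0.6568·C_{R0}·X = 0.6568×5.91×0.288 = 1.12 mol/L.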